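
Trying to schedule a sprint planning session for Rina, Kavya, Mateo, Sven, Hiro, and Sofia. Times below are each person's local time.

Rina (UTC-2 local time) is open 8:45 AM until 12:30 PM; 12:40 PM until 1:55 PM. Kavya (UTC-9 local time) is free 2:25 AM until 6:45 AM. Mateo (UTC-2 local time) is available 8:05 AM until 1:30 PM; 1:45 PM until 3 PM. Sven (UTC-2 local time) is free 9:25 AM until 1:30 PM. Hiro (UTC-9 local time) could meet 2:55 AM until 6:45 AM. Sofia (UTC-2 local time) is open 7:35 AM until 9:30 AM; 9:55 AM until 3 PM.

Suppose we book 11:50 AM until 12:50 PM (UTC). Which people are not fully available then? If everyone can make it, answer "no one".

Rina in UTC: 10:45-14:30, 14:40-15:55 (add 2h to convert from UTC-2).
Kavya in UTC: 11:25-15:45 (add 9h to convert from UTC-9).
Mateo in UTC: 10:05-15:30, 15:45-17:00 (add 2h to convert from UTC-2).
Sven in UTC: 11:25-15:30 (add 2h to convert from UTC-2).
Hiro in UTC: 11:55-15:45 (add 9h to convert from UTC-9).
Sofia in UTC: 09:35-11:30, 11:55-17:00 (add 2h to convert from UTC-2).
Rina: free for 11:50-12:50. Kavya: free for 11:50-12:50. Mateo: free for 11:50-12:50. Sven: free for 11:50-12:50. Hiro: not fully free for 11:50-12:50. Sofia: not fully free for 11:50-12:50.

Hiro, Sofia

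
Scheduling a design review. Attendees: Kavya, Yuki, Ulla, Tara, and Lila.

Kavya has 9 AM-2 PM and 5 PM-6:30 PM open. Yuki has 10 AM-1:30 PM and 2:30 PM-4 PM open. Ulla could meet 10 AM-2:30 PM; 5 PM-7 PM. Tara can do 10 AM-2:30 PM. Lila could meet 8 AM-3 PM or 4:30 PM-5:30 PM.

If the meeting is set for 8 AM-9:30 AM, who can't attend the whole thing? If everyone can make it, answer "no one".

Kavya: not fully free for 08:00-09:30. Yuki: not fully free for 08:00-09:30. Ulla: not fully free for 08:00-09:30. Tara: not fully free for 08:00-09:30. Lila: free for 08:00-09:30.

Kavya, Tara, Ulla, Yuki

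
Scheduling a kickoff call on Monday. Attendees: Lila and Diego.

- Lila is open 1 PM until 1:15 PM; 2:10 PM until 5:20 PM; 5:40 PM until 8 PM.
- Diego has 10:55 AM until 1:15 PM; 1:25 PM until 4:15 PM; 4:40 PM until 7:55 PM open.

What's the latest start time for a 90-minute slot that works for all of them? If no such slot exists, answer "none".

Lila ∩ Diego: 13:00-13:15, 14:10-16:15, 16:40-17:20, 17:40-19:55.
Those are the intersection windows.
The last common window of at least 90 minutes is 17:40-19:55; a 90-minute meeting can start as late as 18:25 and still end by 19:55.

18:25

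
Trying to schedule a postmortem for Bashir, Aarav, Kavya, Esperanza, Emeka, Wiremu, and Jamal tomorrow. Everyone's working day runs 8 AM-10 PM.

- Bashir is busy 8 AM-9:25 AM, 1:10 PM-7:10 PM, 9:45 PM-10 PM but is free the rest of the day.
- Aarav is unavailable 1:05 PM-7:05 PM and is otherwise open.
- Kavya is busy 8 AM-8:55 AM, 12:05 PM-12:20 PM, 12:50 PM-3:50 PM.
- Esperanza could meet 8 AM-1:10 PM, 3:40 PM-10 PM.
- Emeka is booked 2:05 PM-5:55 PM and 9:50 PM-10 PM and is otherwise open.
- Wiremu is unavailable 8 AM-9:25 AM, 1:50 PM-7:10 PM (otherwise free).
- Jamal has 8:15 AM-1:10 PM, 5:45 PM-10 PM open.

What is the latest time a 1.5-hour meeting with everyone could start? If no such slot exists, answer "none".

20:15

Bashir free: 09:25-13:10, 19:10-21:45 (invert busy blocks within the working day).
Aarav free: 08:00-13:05, 19:05-22:00 (invert busy blocks within the working day).
Kavya free: 08:55-12:05, 12:20-12:50, 15:50-22:00 (invert busy blocks within the working day).
Esperanza free: 08:00-13:10, 15:40-22:00.
Emeka free: 08:00-14:05, 17:55-21:50 (invert busy blocks within the working day).
Wiremu free: 09:25-13:50, 19:10-22:00 (invert busy blocks within the working day).
Jamal free: 08:15-13:10, 17:45-22:00.
Bashir ∩ Aarav: 09:25-13:05, 19:10-21:45.
Bashir ∩ Aarav ∩ Kavya: 09:25-12:05, 12:20-12:50, 19:10-21:45.
Bashir ∩ Aarav ∩ Kavya ∩ Esperanza: 09:25-12:05, 12:20-12:50, 19:10-21:45.
Bashir ∩ Aarav ∩ Kavya ∩ Esperanza ∩ Emeka: 09:25-12:05, 12:20-12:50, 19:10-21:45.
Bashir ∩ Aarav ∩ Kavya ∩ Esperanza ∩ Emeka ∩ Wiremu: 09:25-12:05, 12:20-12:50, 19:10-21:45.
Bashir ∩ Aarav ∩ Kavya ∩ Esperanza ∩ Emeka ∩ Wiremu ∩ Jamal: 09:25-12:05, 12:20-12:50, 19:10-21:45.
Those are the intersection windows.
The last common window of at least 90 minutes is 19:10-21:45; a 90-minute meeting can start as late as 20:15 and still end by 21:45.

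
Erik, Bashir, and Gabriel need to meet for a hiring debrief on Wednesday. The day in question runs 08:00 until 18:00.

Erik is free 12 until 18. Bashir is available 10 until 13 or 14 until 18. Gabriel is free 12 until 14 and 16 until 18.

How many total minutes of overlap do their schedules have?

180

Erik ∩ Bashir: 12:00-13:00, 14:00-18:00.
Erik ∩ Bashir ∩ Gabriel: 12:00-13:00, 16:00-18:00.
Summing the common windows: 60 + 120 = 180 minutes.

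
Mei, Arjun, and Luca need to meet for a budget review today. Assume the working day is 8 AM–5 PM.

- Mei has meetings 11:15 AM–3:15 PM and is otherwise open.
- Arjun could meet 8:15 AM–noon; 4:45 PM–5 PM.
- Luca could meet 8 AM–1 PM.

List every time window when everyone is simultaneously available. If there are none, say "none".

Mei free: 08:00-11:15, 15:15-17:00 (invert busy blocks within the working day).
Arjun free: 08:15-12:00, 16:45-17:00.
Luca free: 08:00-13:00.
Mei ∩ Arjun: 08:15-11:15, 16:45-17:00.
Mei ∩ Arjun ∩ Luca: 08:15-11:15.

08:15-11:15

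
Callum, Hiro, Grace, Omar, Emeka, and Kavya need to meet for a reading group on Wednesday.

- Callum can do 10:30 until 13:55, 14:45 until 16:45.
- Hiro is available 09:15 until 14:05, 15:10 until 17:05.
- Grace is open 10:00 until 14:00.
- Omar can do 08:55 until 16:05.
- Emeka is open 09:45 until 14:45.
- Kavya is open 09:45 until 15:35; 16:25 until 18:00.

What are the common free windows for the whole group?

10:30-13:55

Callum ∩ Hiro: 10:30-13:55, 15:10-16:45.
Callum ∩ Hiro ∩ Grace: 10:30-13:55.
Callum ∩ Hiro ∩ Grace ∩ Omar: 10:30-13:55.
Callum ∩ Hiro ∩ Grace ∩ Omar ∩ Emeka: 10:30-13:55.
Callum ∩ Hiro ∩ Grace ∩ Omar ∩ Emeka ∩ Kavya: 10:30-13:55.
Those are the intersection windows.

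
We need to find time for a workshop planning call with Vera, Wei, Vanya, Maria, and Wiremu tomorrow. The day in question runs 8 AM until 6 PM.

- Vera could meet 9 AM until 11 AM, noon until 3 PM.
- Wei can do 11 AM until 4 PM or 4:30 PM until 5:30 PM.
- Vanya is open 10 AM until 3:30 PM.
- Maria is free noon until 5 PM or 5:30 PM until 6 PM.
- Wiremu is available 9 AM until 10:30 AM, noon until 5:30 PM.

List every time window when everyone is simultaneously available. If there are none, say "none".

12:00-15:00

Vera ∩ Wei: 12:00-15:00.
Vera ∩ Wei ∩ Vanya: 12:00-15:00.
Vera ∩ Wei ∩ Vanya ∩ Maria: 12:00-15:00.
Vera ∩ Wei ∩ Vanya ∩ Maria ∩ Wiremu: 12:00-15:00.
So the common availability across everyone is 12:00-15:00.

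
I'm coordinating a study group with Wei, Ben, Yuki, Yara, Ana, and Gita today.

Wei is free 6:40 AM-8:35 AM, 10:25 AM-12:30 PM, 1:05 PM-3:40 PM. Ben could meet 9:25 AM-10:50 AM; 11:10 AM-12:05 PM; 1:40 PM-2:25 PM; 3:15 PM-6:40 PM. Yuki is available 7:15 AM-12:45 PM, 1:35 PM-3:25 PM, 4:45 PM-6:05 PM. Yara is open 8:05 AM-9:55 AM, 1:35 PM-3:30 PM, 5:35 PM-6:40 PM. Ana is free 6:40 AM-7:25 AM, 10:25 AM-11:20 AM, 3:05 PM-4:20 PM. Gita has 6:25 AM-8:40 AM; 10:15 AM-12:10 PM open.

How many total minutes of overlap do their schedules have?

Wei ∩ Ben: 10:25-10:50, 11:10-12:05, 13:40-14:25, 15:15-15:40.
Wei ∩ Ben ∩ Yuki: 10:25-10:50, 11:10-12:05, 13:40-14:25, 15:15-15:25.
Wei ∩ Ben ∩ Yuki ∩ Yara: 13:40-14:25, 15:15-15:25.
Wei ∩ Ben ∩ Yuki ∩ Yara ∩ Ana: 15:15-15:25.
Wei ∩ Ben ∩ Yuki ∩ Yara ∩ Ana ∩ Gita: ∅.
There is no time when everyone is free.
There is no common window, so the total is 0 minutes.

0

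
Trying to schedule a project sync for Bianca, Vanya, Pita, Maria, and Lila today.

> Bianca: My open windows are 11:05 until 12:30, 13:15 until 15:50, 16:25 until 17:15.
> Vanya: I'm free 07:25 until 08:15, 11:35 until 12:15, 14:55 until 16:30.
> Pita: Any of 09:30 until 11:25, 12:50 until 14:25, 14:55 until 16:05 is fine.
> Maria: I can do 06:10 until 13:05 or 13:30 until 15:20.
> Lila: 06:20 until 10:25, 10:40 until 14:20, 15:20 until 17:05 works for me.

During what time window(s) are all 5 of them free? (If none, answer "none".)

Bianca ∩ Vanya: 11:35-12:15, 14:55-15:50, 16:25-16:30.
Bianca ∩ Vanya ∩ Pita: 14:55-15:50.
Bianca ∩ Vanya ∩ Pita ∩ Maria: 14:55-15:20.
Bianca ∩ Vanya ∩ Pita ∩ Maria ∩ Lila: ∅.
There is no time when everyone is free.

none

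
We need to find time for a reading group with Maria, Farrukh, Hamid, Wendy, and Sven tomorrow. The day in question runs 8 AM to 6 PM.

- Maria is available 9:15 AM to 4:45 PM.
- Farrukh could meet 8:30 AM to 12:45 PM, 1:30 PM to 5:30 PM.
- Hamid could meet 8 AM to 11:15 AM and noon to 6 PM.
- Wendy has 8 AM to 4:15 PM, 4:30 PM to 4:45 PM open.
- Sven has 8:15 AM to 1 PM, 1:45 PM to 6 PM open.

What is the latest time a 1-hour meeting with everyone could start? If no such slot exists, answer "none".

Maria ∩ Farrukh: 09:15-12:45, 13:30-16:45.
Maria ∩ Farrukh ∩ Hamid: 09:15-11:15, 12:00-12:45, 13:30-16:45.
Maria ∩ Farrukh ∩ Hamid ∩ Wendy: 09:15-11:15, 12:00-12:45, 13:30-16:15, 16:30-16:45.
Maria ∩ Farrukh ∩ Hamid ∩ Wendy ∩ Sven: 09:15-11:15, 12:00-12:45, 13:45-16:15, 16:30-16:45.
So the common availability across everyone is 09:15-11:15, 12:00-12:45, 13:45-16:15, 16:30-16:45.
The last common window of at least 60 minutes is 13:45-16:15; a 60-minute meeting can start as late as 15:15 and still end by 16:15.

15:15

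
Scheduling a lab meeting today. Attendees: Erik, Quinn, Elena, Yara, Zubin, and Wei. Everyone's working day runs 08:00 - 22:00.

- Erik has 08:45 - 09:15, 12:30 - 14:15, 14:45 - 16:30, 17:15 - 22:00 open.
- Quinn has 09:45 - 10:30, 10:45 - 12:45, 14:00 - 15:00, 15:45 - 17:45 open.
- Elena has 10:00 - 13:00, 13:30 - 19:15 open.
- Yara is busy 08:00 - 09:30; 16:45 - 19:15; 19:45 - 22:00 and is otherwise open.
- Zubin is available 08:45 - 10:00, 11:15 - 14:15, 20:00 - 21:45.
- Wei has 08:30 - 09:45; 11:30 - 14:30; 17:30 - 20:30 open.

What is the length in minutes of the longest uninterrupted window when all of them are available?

Erik free: 08:45-09:15, 12:30-14:15, 14:45-16:30, 17:15-22:00.
Quinn free: 09:45-10:30, 10:45-12:45, 14:00-15:00, 15:45-17:45.
Elena free: 10:00-13:00, 13:30-19:15.
Yara free: 09:30-16:45, 19:15-19:45 (invert busy blocks within the working day).
Zubin free: 08:45-10:00, 11:15-14:15, 20:00-21:45.
Wei free: 08:30-09:45, 11:30-14:30, 17:30-20:30.
Erik ∩ Quinn: 12:30-12:45, 14:00-14:15, 14:45-15:00, 15:45-16:30, 17:15-17:45.
Erik ∩ Quinn ∩ Elena: 12:30-12:45, 14:00-14:15, 14:45-15:00, 15:45-16:30, 17:15-17:45.
Erik ∩ Quinn ∩ Elena ∩ Yara: 12:30-12:45, 14:00-14:15, 14:45-15:00, 15:45-16:30.
Erik ∩ Quinn ∩ Elena ∩ Yara ∩ Zubin: 12:30-12:45, 14:00-14:15.
Erik ∩ Quinn ∩ Elena ∩ Yara ∩ Zubin ∩ Wei: 12:30-12:45, 14:00-14:15.
The longest is 12:30-12:45 at 15 minutes.

15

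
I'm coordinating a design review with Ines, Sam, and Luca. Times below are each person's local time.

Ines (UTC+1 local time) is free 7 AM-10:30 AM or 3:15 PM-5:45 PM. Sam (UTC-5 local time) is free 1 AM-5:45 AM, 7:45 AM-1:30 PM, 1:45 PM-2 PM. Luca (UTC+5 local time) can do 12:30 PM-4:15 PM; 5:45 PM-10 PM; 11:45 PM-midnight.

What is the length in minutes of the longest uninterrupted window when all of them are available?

Ines in UTC: 06:00-09:30, 14:15-16:45 (subtract 1h to convert from UTC+1).
Sam in UTC: 06:00-10:45, 12:45-18:30, 18:45-19:00 (add 5h to convert from UTC-5).
Luca in UTC: 07:30-11:15, 12:45-17:00, 18:45-19:00 (subtract 5h to convert from UTC+5).
Ines ∩ Sam: 06:00-09:30, 14:15-16:45.
Ines ∩ Sam ∩ Luca: 07:30-09:30, 14:15-16:45.
The longest is 14:15-16:45 at 150 minutes.

150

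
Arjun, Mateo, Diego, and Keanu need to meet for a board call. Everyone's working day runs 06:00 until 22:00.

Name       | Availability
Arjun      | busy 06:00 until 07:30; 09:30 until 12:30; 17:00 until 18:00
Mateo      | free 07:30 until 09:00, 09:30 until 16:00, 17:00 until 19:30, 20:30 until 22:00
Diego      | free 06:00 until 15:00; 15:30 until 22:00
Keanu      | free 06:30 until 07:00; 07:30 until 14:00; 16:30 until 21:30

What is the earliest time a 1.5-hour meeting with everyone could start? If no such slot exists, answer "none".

Arjun free: 07:30-09:30, 12:30-17:00, 18:00-22:00 (invert busy blocks within the working day).
Mateo free: 07:30-09:00, 09:30-16:00, 17:00-19:30, 20:30-22:00.
Diego free: 06:00-15:00, 15:30-22:00.
Keanu free: 06:30-07:00, 07:30-14:00, 16:30-21:30.
Arjun ∩ Mateo: 07:30-09:00, 12:30-16:00, 18:00-19:30, 20:30-22:00.
Arjun ∩ Mateo ∩ Diego: 07:30-09:00, 12:30-15:00, 15:30-16:00, 18:00-19:30, 20:30-22:00.
Arjun ∩ Mateo ∩ Diego ∩ Keanu: 07:30-09:00, 12:30-14:00, 18:00-19:30, 20:30-21:30.
The first common window of at least 90 minutes is 07:30-09:00, so the earliest start is 07:30.

07:30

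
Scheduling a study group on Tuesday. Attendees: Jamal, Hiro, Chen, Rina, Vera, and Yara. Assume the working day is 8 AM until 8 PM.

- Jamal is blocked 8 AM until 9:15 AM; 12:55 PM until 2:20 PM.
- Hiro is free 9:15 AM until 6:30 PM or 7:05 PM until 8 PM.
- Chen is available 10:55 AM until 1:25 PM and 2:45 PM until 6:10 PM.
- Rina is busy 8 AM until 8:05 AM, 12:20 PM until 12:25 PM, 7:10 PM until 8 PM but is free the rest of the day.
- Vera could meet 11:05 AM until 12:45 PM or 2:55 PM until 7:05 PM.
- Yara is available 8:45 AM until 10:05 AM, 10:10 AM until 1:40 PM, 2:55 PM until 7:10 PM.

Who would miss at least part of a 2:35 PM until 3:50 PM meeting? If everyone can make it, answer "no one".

Jamal free: 09:15-12:55, 14:20-20:00 (invert busy blocks within the working day).
Hiro free: 09:15-18:30, 19:05-20:00.
Chen free: 10:55-13:25, 14:45-18:10.
Rina free: 08:05-12:20, 12:25-19:10 (invert busy blocks within the working day).
Vera free: 11:05-12:45, 14:55-19:05.
Yara free: 08:45-10:05, 10:10-13:40, 14:55-19:10.
Jamal: free for 14:35-15:50. Hiro: free for 14:35-15:50. Chen: not fully free for 14:35-15:50. Rina: free for 14:35-15:50. Vera: not fully free for 14:35-15:50. Yara: not fully free for 14:35-15:50.

Chen, Vera, Yara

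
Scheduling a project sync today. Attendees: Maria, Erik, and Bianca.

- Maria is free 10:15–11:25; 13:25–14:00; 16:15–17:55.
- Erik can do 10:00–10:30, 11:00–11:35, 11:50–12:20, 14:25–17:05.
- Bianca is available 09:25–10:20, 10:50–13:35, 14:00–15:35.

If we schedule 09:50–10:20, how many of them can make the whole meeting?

Bianca can make the full 09:50-10:20 slot — that's 1.

1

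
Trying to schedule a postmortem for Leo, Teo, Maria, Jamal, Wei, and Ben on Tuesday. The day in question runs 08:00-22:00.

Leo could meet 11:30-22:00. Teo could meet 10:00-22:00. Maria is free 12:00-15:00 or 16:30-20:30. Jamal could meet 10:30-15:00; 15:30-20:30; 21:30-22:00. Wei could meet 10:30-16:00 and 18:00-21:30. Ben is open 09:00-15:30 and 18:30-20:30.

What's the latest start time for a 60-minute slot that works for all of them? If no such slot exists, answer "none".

19:30

Leo ∩ Teo: 11:30-22:00.
Leo ∩ Teo ∩ Maria: 12:00-15:00, 16:30-20:30.
Leo ∩ Teo ∩ Maria ∩ Jamal: 12:00-15:00, 16:30-20:30.
Leo ∩ Teo ∩ Maria ∩ Jamal ∩ Wei: 12:00-15:00, 18:00-20:30.
Leo ∩ Teo ∩ Maria ∩ Jamal ∩ Wei ∩ Ben: 12:00-15:00, 18:30-20:30.
The last common window of at least 60 minutes is 18:30-20:30; a 60-minute meeting can start as late as 19:30 and still end by 20:30.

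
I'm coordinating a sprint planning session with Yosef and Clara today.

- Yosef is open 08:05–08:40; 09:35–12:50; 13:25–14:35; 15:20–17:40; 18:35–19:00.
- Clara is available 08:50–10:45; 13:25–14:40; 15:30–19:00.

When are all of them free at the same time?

Yosef ∩ Clara: 09:35-10:45, 13:25-14:35, 15:30-17:40, 18:35-19:00.

09:35-10:45, 13:25-14:35, 15:30-17:40, 18:35-19:00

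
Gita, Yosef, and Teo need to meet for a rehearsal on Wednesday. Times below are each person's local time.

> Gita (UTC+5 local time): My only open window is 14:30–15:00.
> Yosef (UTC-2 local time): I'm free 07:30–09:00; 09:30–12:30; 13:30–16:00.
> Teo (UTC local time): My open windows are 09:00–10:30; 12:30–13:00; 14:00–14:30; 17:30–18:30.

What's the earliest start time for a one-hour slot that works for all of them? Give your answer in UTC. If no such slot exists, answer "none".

Gita in UTC: 09:30-10:00 (subtract 5h to convert from UTC+5).
Yosef in UTC: 09:30-11:00, 11:30-14:30, 15:30-18:00 (add 2h to convert from UTC-2).
Teo in UTC: 09:00-10:30, 12:30-13:00, 14:00-14:30, 17:30-18:30.
Gita ∩ Yosef: 09:30-10:00.
Gita ∩ Yosef ∩ Teo: 09:30-10:00.
No common window is at least 60 minutes long.

none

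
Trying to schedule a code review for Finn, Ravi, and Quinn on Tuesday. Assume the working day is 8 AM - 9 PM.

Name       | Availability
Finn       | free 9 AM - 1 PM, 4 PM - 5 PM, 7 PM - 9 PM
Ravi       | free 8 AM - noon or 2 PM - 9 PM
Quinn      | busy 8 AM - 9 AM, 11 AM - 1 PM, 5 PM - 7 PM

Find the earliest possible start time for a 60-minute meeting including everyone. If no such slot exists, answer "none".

Finn free: 09:00-13:00, 16:00-17:00, 19:00-21:00.
Ravi free: 08:00-12:00, 14:00-21:00.
Quinn free: 09:00-11:00, 13:00-17:00, 19:00-21:00 (invert busy blocks within the working day).
Finn ∩ Ravi: 09:00-12:00, 16:00-17:00, 19:00-21:00.
Finn ∩ Ravi ∩ Quinn: 09:00-11:00, 16:00-17:00, 19:00-21:00.
The first common window of at least 60 minutes is 09:00-11:00, so the earliest start is 09:00.

09:00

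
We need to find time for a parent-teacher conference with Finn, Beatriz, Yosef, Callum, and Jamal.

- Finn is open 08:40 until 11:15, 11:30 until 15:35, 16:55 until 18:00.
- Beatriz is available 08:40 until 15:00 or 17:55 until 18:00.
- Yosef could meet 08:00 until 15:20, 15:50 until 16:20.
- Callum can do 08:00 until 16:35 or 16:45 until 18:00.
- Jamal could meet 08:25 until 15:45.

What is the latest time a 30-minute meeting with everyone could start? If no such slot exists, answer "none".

Finn ∩ Beatriz: 08:40-11:15, 11:30-15:00, 17:55-18:00.
Finn ∩ Beatriz ∩ Yosef: 08:40-11:15, 11:30-15:00.
Finn ∩ Beatriz ∩ Yosef ∩ Callum: 08:40-11:15, 11:30-15:00.
Finn ∩ Beatriz ∩ Yosef ∩ Callum ∩ Jamal: 08:40-11:15, 11:30-15:00.
The last common window of at least 30 minutes is 11:30-15:00; a 30-minute meeting can start as late as 14:30 and still end by 15:00.

14:30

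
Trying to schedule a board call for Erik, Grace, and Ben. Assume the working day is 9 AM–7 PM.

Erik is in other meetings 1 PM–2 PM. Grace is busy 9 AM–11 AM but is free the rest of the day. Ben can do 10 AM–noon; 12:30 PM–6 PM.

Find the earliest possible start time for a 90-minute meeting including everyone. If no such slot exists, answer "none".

Erik free: 09:00-13:00, 14:00-19:00 (invert busy blocks within the working day).
Grace free: 11:00-19:00 (invert busy blocks within the working day).
Ben free: 10:00-12:00, 12:30-18:00.
Erik ∩ Grace: 11:00-13:00, 14:00-19:00.
Erik ∩ Grace ∩ Ben: 11:00-12:00, 12:30-13:00, 14:00-18:00.
The first common window of at least 90 minutes is 14:00-18:00, so the earliest start is 14:00.

14:00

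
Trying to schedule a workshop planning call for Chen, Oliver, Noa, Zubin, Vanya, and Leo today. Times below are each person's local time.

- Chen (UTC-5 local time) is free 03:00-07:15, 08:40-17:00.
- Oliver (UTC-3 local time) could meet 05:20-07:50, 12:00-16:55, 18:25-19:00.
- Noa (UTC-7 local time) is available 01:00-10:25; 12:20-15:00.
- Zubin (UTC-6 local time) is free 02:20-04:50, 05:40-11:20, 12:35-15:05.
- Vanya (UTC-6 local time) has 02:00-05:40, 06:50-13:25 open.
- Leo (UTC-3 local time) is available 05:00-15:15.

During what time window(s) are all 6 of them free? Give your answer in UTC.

08:20-10:50, 15:00-17:20

Chen in UTC: 08:00-12:15, 13:40-22:00 (add 5h to convert from UTC-5).
Oliver in UTC: 08:20-10:50, 15:00-19:55, 21:25-22:00 (add 3h to convert from UTC-3).
Noa in UTC: 08:00-17:25, 19:20-22:00 (add 7h to convert from UTC-7).
Zubin in UTC: 08:20-10:50, 11:40-17:20, 18:35-21:05 (add 6h to convert from UTC-6).
Vanya in UTC: 08:00-11:40, 12:50-19:25 (add 6h to convert from UTC-6).
Leo in UTC: 08:00-18:15 (add 3h to convert from UTC-3).
Chen ∩ Oliver: 08:20-10:50, 15:00-19:55, 21:25-22:00.
Chen ∩ Oliver ∩ Noa: 08:20-10:50, 15:00-17:25, 19:20-19:55, 21:25-22:00.
Chen ∩ Oliver ∩ Noa ∩ Zubin: 08:20-10:50, 15:00-17:20, 19:20-19:55.
Chen ∩ Oliver ∩ Noa ∩ Zubin ∩ Vanya: 08:20-10:50, 15:00-17:20, 19:20-19:25.
Chen ∩ Oliver ∩ Noa ∩ Zubin ∩ Vanya ∩ Leo: 08:20-10:50, 15:00-17:20.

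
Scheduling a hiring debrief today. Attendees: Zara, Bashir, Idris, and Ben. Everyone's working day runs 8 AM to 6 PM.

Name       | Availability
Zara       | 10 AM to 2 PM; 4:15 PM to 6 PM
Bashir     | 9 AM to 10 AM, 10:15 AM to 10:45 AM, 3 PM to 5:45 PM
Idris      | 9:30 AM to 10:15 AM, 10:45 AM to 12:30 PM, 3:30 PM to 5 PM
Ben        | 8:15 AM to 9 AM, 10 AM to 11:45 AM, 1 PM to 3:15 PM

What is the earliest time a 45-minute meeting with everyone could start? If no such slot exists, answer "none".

none

Zara ∩ Bashir: 10:15-10:45, 16:15-17:45.
Zara ∩ Bashir ∩ Idris: 16:15-17:00.
Zara ∩ Bashir ∩ Idris ∩ Ben: ∅.
There is no time when everyone is free.
No common window is at least 45 minutes long.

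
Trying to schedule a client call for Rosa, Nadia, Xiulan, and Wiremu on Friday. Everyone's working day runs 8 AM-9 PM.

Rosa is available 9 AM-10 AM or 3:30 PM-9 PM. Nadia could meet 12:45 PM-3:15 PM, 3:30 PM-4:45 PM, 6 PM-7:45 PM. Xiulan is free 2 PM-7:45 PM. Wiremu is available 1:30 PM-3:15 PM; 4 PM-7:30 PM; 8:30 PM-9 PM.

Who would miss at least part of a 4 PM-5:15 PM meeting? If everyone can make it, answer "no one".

Rosa: free for 16:00-17:15. Nadia: not fully free for 16:00-17:15. Xiulan: free for 16:00-17:15. Wiremu: free for 16:00-17:15.

Nadia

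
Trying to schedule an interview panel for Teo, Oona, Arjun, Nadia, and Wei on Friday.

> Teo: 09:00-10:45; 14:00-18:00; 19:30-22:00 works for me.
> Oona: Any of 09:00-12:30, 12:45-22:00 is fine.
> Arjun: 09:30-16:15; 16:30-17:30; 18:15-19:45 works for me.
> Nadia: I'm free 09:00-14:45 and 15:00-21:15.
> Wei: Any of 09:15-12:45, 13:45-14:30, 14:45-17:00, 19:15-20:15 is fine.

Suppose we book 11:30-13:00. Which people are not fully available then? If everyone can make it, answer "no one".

Teo: not fully free for 11:30-13:00. Oona: not fully free for 11:30-13:00. Arjun: free for 11:30-13:00. Nadia: free for 11:30-13:00. Wei: not fully free for 11:30-13:00.

Oona, Teo, Wei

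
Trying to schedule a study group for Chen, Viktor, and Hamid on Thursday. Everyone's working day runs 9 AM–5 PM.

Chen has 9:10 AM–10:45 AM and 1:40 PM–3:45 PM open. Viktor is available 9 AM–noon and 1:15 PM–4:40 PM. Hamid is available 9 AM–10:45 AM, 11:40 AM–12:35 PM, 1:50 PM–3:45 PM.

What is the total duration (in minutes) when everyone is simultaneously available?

Chen ∩ Viktor: 09:10-10:45, 13:40-15:45.
Chen ∩ Viktor ∩ Hamid: 09:10-10:45, 13:50-15:45.
Summing the common windows: 95 + 115 = 210 minutes.

210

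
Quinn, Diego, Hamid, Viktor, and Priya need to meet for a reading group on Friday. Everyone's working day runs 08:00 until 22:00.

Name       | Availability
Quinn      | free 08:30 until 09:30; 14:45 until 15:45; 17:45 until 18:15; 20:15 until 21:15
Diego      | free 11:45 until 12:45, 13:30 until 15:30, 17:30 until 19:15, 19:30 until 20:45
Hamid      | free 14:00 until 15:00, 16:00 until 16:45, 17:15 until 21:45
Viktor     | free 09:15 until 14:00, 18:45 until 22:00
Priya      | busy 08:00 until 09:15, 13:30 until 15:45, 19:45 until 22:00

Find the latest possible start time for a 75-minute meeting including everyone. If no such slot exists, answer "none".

none

Quinn free: 08:30-09:30, 14:45-15:45, 17:45-18:15, 20:15-21:15.
Diego free: 11:45-12:45, 13:30-15:30, 17:30-19:15, 19:30-20:45.
Hamid free: 14:00-15:00, 16:00-16:45, 17:15-21:45.
Viktor free: 09:15-14:00, 18:45-22:00.
Priya free: 09:15-13:30, 15:45-19:45 (invert busy blocks within the working day).
Quinn ∩ Diego: 14:45-15:30, 17:45-18:15, 20:15-20:45.
Quinn ∩ Diego ∩ Hamid: 14:45-15:00, 17:45-18:15, 20:15-20:45.
Quinn ∩ Diego ∩ Hamid ∩ Viktor: 20:15-20:45.
Quinn ∩ Diego ∩ Hamid ∩ Viktor ∩ Priya: ∅.
There is no time when everyone is free.
No common window is at least 75 minutes long.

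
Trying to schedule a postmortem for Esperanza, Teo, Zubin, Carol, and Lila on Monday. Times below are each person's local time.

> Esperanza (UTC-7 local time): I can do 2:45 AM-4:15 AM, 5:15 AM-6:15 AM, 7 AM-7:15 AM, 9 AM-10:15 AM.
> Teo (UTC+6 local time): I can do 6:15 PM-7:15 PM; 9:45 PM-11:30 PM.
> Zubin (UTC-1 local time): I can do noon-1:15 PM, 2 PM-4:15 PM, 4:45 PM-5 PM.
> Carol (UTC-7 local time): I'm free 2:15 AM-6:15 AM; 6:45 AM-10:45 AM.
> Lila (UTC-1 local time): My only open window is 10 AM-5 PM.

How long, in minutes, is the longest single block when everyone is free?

75

Esperanza in UTC: 09:45-11:15, 12:15-13:15, 14:00-14:15, 16:00-17:15 (add 7h to convert from UTC-7).
Teo in UTC: 12:15-13:15, 15:45-17:30 (subtract 6h to convert from UTC+6).
Zubin in UTC: 13:00-14:15, 15:00-17:15, 17:45-18:00 (add 1h to convert from UTC-1).
Carol in UTC: 09:15-13:15, 13:45-17:45 (add 7h to convert from UTC-7).
Lila in UTC: 11:00-18:00 (add 1h to convert from UTC-1).
Esperanza ∩ Teo: 12:15-13:15, 16:00-17:15.
Esperanza ∩ Teo ∩ Zubin: 13:00-13:15, 16:00-17:15.
Esperanza ∩ Teo ∩ Zubin ∩ Carol: 13:00-13:15, 16:00-17:15.
Esperanza ∩ Teo ∩ Zubin ∩ Carol ∩ Lila: 13:00-13:15, 16:00-17:15.
So the common availability across everyone is 13:00-13:15, 16:00-17:15.
The longest is 16:00-17:15 at 75 minutes.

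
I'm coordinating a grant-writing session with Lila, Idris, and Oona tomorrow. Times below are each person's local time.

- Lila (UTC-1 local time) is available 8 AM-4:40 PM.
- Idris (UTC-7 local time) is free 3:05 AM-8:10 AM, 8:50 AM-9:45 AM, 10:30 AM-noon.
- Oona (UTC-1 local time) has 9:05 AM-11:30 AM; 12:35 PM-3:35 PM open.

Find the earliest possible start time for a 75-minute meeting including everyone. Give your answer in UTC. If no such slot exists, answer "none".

Lila in UTC: 09:00-17:40 (add 1h to convert from UTC-1).
Idris in UTC: 10:05-15:10, 15:50-16:45, 17:30-19:00 (add 7h to convert from UTC-7).
Oona in UTC: 10:05-12:30, 13:35-16:35 (add 1h to convert from UTC-1).
Lila ∩ Idris: 10:05-15:10, 15:50-16:45, 17:30-17:40.
Lila ∩ Idris ∩ Oona: 10:05-12:30, 13:35-15:10, 15:50-16:35.
Those are the intersection windows.
The first common window of at least 75 minutes is 10:05-12:30, so the earliest start is 10:05.

10:05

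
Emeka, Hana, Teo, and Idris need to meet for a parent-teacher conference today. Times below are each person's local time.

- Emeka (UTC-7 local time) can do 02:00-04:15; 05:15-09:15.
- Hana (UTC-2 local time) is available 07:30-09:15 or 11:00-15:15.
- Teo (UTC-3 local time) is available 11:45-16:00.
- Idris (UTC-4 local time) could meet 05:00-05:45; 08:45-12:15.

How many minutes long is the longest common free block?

Emeka in UTC: 09:00-11:15, 12:15-16:15 (add 7h to convert from UTC-7).
Hana in UTC: 09:30-11:15, 13:00-17:15 (add 2h to convert from UTC-2).
Teo in UTC: 14:45-19:00 (add 3h to convert from UTC-3).
Idris in UTC: 09:00-09:45, 12:45-16:15 (add 4h to convert from UTC-4).
Emeka ∩ Hana: 09:30-11:15, 13:00-16:15.
Emeka ∩ Hana ∩ Teo: 14:45-16:15.
Emeka ∩ Hana ∩ Teo ∩ Idris: 14:45-16:15.
The longest is 14:45-16:15 at 90 minutes.

90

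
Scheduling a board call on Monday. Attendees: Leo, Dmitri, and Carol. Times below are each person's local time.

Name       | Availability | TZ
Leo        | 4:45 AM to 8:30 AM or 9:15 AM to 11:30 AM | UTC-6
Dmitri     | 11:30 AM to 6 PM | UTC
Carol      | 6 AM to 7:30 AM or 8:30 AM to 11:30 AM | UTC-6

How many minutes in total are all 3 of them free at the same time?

225

Leo in UTC: 10:45-14:30, 15:15-17:30 (add 6h to convert from UTC-6).
Dmitri in UTC: 11:30-18:00.
Carol in UTC: 12:00-13:30, 14:30-17:30 (add 6h to convert from UTC-6).
Leo ∩ Dmitri: 11:30-14:30, 15:15-17:30.
Leo ∩ Dmitri ∩ Carol: 12:00-13:30, 15:15-17:30.
Summing the common windows: 90 + 135 = 225 minutes.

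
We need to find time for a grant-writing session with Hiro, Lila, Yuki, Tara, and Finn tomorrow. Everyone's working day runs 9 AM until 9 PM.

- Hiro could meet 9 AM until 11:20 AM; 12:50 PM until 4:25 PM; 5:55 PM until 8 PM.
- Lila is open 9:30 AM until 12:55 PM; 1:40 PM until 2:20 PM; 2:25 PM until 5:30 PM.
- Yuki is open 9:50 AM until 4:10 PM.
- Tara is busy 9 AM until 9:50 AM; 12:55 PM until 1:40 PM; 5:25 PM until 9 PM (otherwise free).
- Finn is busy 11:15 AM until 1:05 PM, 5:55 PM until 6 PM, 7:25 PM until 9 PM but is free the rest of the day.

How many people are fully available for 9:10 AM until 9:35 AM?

Hiro free: 09:00-11:20, 12:50-16:25, 17:55-20:00.
Lila free: 09:30-12:55, 13:40-14:20, 14:25-17:30.
Yuki free: 09:50-16:10.
Tara free: 09:50-12:55, 13:40-17:25 (invert busy blocks within the working day).
Finn free: 09:00-11:15, 13:05-17:55, 18:00-19:25 (invert busy blocks within the working day).
Hiro and Finn can make the full 09:10-09:35 slot — that's 2.

2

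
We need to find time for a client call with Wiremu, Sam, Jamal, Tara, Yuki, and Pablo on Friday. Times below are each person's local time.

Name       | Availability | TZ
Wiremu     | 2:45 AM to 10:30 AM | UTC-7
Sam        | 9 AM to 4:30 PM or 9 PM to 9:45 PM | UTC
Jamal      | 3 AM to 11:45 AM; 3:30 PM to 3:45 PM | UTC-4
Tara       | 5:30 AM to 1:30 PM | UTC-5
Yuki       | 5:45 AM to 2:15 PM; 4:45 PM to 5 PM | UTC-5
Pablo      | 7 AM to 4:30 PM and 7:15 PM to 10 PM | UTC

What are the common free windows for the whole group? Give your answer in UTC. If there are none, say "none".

Wiremu in UTC: 09:45-17:30 (add 7h to convert from UTC-7).
Sam in UTC: 09:00-16:30, 21:00-21:45.
Jamal in UTC: 07:00-15:45, 19:30-19:45 (add 4h to convert from UTC-4).
Tara in UTC: 10:30-18:30 (add 5h to convert from UTC-5).
Yuki in UTC: 10:45-19:15, 21:45-22:00 (add 5h to convert from UTC-5).
Pablo in UTC: 07:00-16:30, 19:15-22:00.
Wiremu ∩ Sam: 09:45-16:30.
Wiremu ∩ Sam ∩ Jamal: 09:45-15:45.
Wiremu ∩ Sam ∩ Jamal ∩ Tara: 10:30-15:45.
Wiremu ∩ Sam ∩ Jamal ∩ Tara ∩ Yuki: 10:45-15:45.
Wiremu ∩ Sam ∩ Jamal ∩ Tara ∩ Yuki ∩ Pablo: 10:45-15:45.

10:45-15:45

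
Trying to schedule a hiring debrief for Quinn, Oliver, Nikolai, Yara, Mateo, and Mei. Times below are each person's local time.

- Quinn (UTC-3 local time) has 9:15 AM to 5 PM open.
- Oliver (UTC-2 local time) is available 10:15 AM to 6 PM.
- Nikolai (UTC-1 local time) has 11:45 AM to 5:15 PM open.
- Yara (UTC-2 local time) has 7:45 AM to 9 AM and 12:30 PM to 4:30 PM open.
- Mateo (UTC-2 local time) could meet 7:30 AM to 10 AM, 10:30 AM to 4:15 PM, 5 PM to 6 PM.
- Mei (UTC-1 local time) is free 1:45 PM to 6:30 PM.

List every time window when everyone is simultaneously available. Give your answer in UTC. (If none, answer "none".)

14:45-18:15

Quinn in UTC: 12:15-20:00 (add 3h to convert from UTC-3).
Oliver in UTC: 12:15-20:00 (add 2h to convert from UTC-2).
Nikolai in UTC: 12:45-18:15 (add 1h to convert from UTC-1).
Yara in UTC: 09:45-11:00, 14:30-18:30 (add 2h to convert from UTC-2).
Mateo in UTC: 09:30-12:00, 12:30-18:15, 19:00-20:00 (add 2h to convert from UTC-2).
Mei in UTC: 14:45-19:30 (add 1h to convert from UTC-1).
Quinn ∩ Oliver: 12:15-20:00.
Quinn ∩ Oliver ∩ Nikolai: 12:45-18:15.
Quinn ∩ Oliver ∩ Nikolai ∩ Yara: 14:30-18:15.
Quinn ∩ Oliver ∩ Nikolai ∩ Yara ∩ Mateo: 14:30-18:15.
Quinn ∩ Oliver ∩ Nikolai ∩ Yara ∩ Mateo ∩ Mei: 14:45-18:15.
Those are the intersection windows.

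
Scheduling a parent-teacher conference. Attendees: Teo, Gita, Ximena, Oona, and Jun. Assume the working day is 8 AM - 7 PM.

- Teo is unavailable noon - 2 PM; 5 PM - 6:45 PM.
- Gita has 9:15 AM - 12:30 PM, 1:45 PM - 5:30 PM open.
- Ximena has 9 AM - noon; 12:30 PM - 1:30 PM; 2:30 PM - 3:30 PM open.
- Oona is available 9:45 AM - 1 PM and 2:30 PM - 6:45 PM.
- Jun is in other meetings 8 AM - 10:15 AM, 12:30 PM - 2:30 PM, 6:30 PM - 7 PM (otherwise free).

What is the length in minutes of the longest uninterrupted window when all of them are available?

Teo free: 08:00-12:00, 14:00-17:00, 18:45-19:00 (invert busy blocks within the working day).
Gita free: 09:15-12:30, 13:45-17:30.
Ximena free: 09:00-12:00, 12:30-13:30, 14:30-15:30.
Oona free: 09:45-13:00, 14:30-18:45.
Jun free: 10:15-12:30, 14:30-18:30 (invert busy blocks within the working day).
Teo ∩ Gita: 09:15-12:00, 14:00-17:00.
Teo ∩ Gita ∩ Ximena: 09:15-12:00, 14:30-15:30.
Teo ∩ Gita ∩ Ximena ∩ Oona: 09:45-12:00, 14:30-15:30.
Teo ∩ Gita ∩ Ximena ∩ Oona ∩ Jun: 10:15-12:00, 14:30-15:30.
The longest is 10:15-12:00 at 105 minutes.

105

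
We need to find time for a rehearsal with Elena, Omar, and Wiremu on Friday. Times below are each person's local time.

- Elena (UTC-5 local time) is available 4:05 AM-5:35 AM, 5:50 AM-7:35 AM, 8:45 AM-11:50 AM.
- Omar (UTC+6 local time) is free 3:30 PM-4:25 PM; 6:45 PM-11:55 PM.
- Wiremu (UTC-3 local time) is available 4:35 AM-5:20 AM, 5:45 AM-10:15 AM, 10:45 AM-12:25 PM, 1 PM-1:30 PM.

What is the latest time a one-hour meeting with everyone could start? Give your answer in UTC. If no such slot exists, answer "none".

14:25

Elena in UTC: 09:05-10:35, 10:50-12:35, 13:45-16:50 (add 5h to convert from UTC-5).
Omar in UTC: 09:30-10:25, 12:45-17:55 (subtract 6h to convert from UTC+6).
Wiremu in UTC: 07:35-08:20, 08:45-13:15, 13:45-15:25, 16:00-16:30 (add 3h to convert from UTC-3).
Elena ∩ Omar: 09:30-10:25, 13:45-16:50.
Elena ∩ Omar ∩ Wiremu: 09:30-10:25, 13:45-15:25, 16:00-16:30.
The last common window of at least 60 minutes is 13:45-15:25; a 60-minute meeting can start as late as 14:25 and still end by 15:25.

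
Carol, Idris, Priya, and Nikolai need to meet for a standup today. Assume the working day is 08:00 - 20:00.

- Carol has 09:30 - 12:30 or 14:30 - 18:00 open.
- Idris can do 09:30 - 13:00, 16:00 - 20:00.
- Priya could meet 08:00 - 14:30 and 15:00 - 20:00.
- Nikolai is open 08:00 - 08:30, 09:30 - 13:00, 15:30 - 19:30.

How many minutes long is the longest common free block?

180

Carol ∩ Idris: 09:30-12:30, 16:00-18:00.
Carol ∩ Idris ∩ Priya: 09:30-12:30, 16:00-18:00.
Carol ∩ Idris ∩ Priya ∩ Nikolai: 09:30-12:30, 16:00-18:00.
Those are the intersection windows.
The longest is 09:30-12:30 at 180 minutes.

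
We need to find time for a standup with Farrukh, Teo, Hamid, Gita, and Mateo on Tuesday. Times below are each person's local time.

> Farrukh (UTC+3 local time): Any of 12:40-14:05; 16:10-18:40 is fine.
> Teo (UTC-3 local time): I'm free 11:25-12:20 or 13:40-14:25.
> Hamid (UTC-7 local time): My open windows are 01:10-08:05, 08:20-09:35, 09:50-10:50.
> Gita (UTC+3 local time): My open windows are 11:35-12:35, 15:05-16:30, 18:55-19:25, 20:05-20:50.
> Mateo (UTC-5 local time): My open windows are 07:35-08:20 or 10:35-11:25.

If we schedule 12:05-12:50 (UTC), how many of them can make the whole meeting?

2

Farrukh in UTC: 09:40-11:05, 13:10-15:40 (subtract 3h to convert from UTC+3).
Teo in UTC: 14:25-15:20, 16:40-17:25 (add 3h to convert from UTC-3).
Hamid in UTC: 08:10-15:05, 15:20-16:35, 16:50-17:50 (add 7h to convert from UTC-7).
Gita in UTC: 08:35-09:35, 12:05-13:30, 15:55-16:25, 17:05-17:50 (subtract 3h to convert from UTC+3).
Mateo in UTC: 12:35-13:20, 15:35-16:25 (add 5h to convert from UTC-5).
Hamid and Gita can make the full 12:05-12:50 slot — that's 2.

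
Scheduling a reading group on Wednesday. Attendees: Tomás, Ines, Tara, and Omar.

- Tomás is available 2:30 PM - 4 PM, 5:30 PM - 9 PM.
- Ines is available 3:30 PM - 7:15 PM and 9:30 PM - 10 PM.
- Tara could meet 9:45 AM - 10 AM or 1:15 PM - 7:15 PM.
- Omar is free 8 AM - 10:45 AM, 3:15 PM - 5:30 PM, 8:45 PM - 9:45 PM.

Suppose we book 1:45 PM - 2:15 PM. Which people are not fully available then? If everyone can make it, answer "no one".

Tomás: not fully free for 13:45-14:15. Ines: not fully free for 13:45-14:15. Tara: free for 13:45-14:15. Omar: not fully free for 13:45-14:15.

Ines, Omar, Tomás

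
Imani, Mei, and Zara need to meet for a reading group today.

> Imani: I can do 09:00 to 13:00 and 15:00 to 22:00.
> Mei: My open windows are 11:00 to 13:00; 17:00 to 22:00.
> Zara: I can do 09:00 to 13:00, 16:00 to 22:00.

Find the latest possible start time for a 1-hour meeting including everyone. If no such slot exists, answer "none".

21:00

Imani ∩ Mei: 11:00-13:00, 17:00-22:00.
Imani ∩ Mei ∩ Zara: 11:00-13:00, 17:00-22:00.
The last common window of at least 60 minutes is 17:00-22:00; a 60-minute meeting can start as late as 21:00 and still end by 22:00.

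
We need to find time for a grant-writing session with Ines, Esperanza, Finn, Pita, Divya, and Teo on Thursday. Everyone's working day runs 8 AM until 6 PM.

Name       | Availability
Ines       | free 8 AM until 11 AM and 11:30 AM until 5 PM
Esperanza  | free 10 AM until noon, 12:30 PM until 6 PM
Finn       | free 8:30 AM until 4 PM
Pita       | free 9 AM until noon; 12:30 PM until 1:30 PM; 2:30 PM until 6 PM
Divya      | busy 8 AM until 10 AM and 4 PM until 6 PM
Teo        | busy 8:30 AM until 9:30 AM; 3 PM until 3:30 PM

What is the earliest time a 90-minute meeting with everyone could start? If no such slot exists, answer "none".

Ines free: 08:00-11:00, 11:30-17:00.
Esperanza free: 10:00-12:00, 12:30-18:00.
Finn free: 08:30-16:00.
Pita free: 09:00-12:00, 12:30-13:30, 14:30-18:00.
Divya free: 10:00-16:00 (invert busy blocks within the working day).
Teo free: 08:00-08:30, 09:30-15:00, 15:30-18:00 (invert busy blocks within the working day).
Ines ∩ Esperanza: 10:00-11:00, 11:30-12:00, 12:30-17:00.
Ines ∩ Esperanza ∩ Finn: 10:00-11:00, 11:30-12:00, 12:30-16:00.
Ines ∩ Esperanza ∩ Finn ∩ Pita: 10:00-11:00, 11:30-12:00, 12:30-13:30, 14:30-16:00.
Ines ∩ Esperanza ∩ Finn ∩ Pita ∩ Divya: 10:00-11:00, 11:30-12:00, 12:30-13:30, 14:30-16:00.
Ines ∩ Esperanza ∩ Finn ∩ Pita ∩ Divya ∩ Teo: 10:00-11:00, 11:30-12:00, 12:30-13:30, 14:30-15:00, 15:30-16:00.
No common window is at least 90 minutes long.

none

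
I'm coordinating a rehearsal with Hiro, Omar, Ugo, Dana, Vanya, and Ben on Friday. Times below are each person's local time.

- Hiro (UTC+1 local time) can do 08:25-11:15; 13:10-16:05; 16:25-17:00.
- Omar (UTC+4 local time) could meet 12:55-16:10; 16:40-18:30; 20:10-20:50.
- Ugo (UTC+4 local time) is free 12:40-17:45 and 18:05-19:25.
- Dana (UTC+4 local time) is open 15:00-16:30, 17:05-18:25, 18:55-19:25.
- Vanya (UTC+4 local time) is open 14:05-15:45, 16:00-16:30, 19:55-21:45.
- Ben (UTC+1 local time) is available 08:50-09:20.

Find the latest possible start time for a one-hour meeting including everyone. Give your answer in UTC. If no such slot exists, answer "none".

none

Hiro in UTC: 07:25-10:15, 12:10-15:05, 15:25-16:00 (subtract 1h to convert from UTC+1).
Omar in UTC: 08:55-12:10, 12:40-14:30, 16:10-16:50 (subtract 4h to convert from UTC+4).
Ugo in UTC: 08:40-13:45, 14:05-15:25 (subtract 4h to convert from UTC+4).
Dana in UTC: 11:00-12:30, 13:05-14:25, 14:55-15:25 (subtract 4h to convert from UTC+4).
Vanya in UTC: 10:05-11:45, 12:00-12:30, 15:55-17:45 (subtract 4h to convert from UTC+4).
Ben in UTC: 07:50-08:20 (subtract 1h to convert from UTC+1).
Hiro ∩ Omar: 08:55-10:15, 12:40-14:30.
Hiro ∩ Omar ∩ Ugo: 08:55-10:15, 12:40-13:45, 14:05-14:30.
Hiro ∩ Omar ∩ Ugo ∩ Dana: 13:05-13:45, 14:05-14:25.
Hiro ∩ Omar ∩ Ugo ∩ Dana ∩ Vanya: ∅.
Hiro ∩ Omar ∩ Ugo ∩ Dana ∩ Vanya ∩ Ben: ∅.
There is no time when everyone is free.
No common window is at least 60 minutes long.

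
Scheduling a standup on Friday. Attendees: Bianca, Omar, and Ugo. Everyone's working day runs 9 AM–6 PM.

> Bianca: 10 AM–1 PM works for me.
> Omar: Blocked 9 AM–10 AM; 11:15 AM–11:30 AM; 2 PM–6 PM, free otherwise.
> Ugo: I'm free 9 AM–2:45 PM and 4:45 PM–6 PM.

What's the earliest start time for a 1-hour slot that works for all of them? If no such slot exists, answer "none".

10:00

Bianca free: 10:00-13:00.
Omar free: 10:00-11:15, 11:30-14:00 (invert busy blocks within the working day).
Ugo free: 09:00-14:45, 16:45-18:00.
Bianca ∩ Omar: 10:00-11:15, 11:30-13:00.
Bianca ∩ Omar ∩ Ugo: 10:00-11:15, 11:30-13:00.
The first common window of at least 60 minutes is 10:00-11:15, so the earliest start is 10:00.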